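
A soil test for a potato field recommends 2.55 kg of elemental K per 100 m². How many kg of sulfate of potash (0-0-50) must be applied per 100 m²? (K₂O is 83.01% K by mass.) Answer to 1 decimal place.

As K₂O: 2.55 / 0.8301 = 3.07192 kg per 100 m².
Product per 100 m² = 3.07192 / 50% = 6.14384 kg.

6.1 kg of product per hundred sq m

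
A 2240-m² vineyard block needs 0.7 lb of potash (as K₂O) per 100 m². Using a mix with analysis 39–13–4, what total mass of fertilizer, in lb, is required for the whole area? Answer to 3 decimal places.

Product per 100 m² = 0.7 / 4% = 17.5 lb.
Total product = 17.5 × 2240 / 100 = 392 lb.

392.000 lb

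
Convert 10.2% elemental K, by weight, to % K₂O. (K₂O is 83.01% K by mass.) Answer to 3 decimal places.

%K₂O = 10.2 / 0.8301 = 12.2877%.

12.288% K₂O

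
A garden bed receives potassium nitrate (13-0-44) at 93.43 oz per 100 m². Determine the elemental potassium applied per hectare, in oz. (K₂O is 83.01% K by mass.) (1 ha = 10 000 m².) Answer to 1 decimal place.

3412.5 oz K per hectare

K₂O per 100 m² = 93.43 × 44% = 41.1092 oz.
Elemental K = 41.1092 × 0.8301 = 34.1247 oz per 100 m².
Convert to per hectare: 34.1247 × 100 = 3412.47 oz.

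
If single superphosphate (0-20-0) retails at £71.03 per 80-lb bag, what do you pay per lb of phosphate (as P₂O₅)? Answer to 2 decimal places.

£4.44 per lb P₂O₅

P₂O₅ in bag = 80 × 20% = 16 lb.
Cost per lb P₂O₅ = £71.03 / 16 = £4.4394.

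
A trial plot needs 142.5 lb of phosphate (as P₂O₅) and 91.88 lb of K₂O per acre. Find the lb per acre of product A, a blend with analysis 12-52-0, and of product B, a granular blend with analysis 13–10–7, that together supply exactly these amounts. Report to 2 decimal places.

21.62 lb product A, 1312.57 lb product B

Per-acre balance (a = product A, b = product B):
P₂O₅: 0.52·a + 0.1·b = 142.5
K₂O: 0·a + 0.07·b = 91.88
Solving simultaneously: a = 21.6209, b = 1312.571.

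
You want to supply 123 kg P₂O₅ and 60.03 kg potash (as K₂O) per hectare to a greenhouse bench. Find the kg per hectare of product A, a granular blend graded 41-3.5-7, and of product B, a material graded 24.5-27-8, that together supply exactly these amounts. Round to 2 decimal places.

Per-hectare balance (a = product A, b = product B):
P₂O₅: 0.035·a + 0.27·b = 123
K₂O: 0.07·a + 0.08·b = 60.03
Eliminate b: (row1) − 0.27/0.08·(row2) → -0.20125·a = -79.6012, so a = 395.534.
Then b = (60.03 − 0.07·395.534) / 0.08 = 404.283.

395.53 kg product A, 404.28 kg product B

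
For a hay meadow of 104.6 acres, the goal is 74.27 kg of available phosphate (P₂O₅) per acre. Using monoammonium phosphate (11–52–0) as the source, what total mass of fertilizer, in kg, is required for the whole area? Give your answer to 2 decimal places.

14939.70 kg

Product per acre = 74.27 / 52% = 142.827 kg.
Total product = 142.827 × 104.6 = 14939.696 kg.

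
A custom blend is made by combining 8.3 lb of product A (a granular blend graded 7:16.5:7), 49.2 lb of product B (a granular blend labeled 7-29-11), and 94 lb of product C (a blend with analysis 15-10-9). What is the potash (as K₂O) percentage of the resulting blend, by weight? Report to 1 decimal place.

9.5% K₂O

Total mass = 8.3 + 49.2 + 94 = 151.5 lb.
K₂O mass = 7%×8.3 + 11%×49.2 + 9%×94 = 14.453 lb.
% K₂O = 14.453 / 151.5 = 9.53993%.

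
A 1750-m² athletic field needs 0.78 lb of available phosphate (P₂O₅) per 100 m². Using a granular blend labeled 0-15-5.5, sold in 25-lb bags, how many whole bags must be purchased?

Product per 100 m² = 0.78 / 15% = 5.2 lb.
Total product = 5.2 × 1750 / 100 = 91 lb.
Bags = ⌈91 / 25⌉ = 4.

4 bags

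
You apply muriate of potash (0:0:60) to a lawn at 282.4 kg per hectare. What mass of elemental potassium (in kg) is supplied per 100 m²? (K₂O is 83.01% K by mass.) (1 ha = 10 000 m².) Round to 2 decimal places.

K₂O per hectare = 282.4 × 60% = 169.44 kg.
Elemental K = 169.44 × 0.8301 = 140.652 kg per hectare.
Convert to per 100 m²: 140.652 × 0.01 = 1.40652 kg.

1.41 kg K per hundred sq m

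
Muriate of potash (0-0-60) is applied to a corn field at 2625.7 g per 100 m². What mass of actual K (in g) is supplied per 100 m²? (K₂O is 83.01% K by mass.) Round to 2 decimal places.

K₂O per 100 m² = 2625.7 × 60% = 1575.42 g.
Elemental K = 1575.42 × 0.8301 = 1307.756 g per 100 m².

1307.76 g K per hundred sq m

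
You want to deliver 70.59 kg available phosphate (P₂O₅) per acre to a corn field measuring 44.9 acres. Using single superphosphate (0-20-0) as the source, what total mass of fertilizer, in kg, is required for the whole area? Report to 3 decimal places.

Product per acre = 70.59 / 20% = 352.95 kg.
Total product = 352.95 × 44.9 = 15847.455 kg.

15847.455 kg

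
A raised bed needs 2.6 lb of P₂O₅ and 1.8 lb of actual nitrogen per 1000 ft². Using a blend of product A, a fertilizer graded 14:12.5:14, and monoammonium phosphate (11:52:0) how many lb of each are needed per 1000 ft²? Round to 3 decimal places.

11.008 lb product A, 2.354 lb monoammonium phosphate

With a, b = lb per 1000 ft² of product A and monoammonium phosphate:
P₂O₅: 0.125·a + 0.52·b = 2.6
N: 0.14·a + 0.11·b = 1.8
Solving simultaneously: a = 11.0076, b = 2.35394.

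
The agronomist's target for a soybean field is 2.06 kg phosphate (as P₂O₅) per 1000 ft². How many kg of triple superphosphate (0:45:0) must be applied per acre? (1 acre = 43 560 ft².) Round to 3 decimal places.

Product per 1000 ft² = 2.06 / 45% = 4.57778 kg.
Convert to per acre: 4.57778 × 43.56 = 199.408 kg.

199.408 kg of product per acre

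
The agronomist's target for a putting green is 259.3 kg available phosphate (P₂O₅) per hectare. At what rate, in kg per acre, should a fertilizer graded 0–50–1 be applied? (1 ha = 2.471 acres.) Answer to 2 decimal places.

209.87 kg of product per acre

Product per hectare = 259.3 / 50% = 518.6 kg.
Convert to per acre: 518.6 × 0.404694 = 209.8745 kg.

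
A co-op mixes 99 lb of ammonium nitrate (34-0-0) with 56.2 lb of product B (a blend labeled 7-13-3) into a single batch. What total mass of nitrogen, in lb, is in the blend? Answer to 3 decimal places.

N mass = 34%×99 + 7%×56.2 = 37.594 lb.

37.594 lb N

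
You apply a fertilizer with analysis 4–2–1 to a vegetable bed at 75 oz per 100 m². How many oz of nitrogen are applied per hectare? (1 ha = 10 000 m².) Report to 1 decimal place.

nitrogen per 100 m² = 75 × 4% = 3 oz.
Convert to per hectare: 3 × 100 = 300 oz.

300.0 oz N per hectare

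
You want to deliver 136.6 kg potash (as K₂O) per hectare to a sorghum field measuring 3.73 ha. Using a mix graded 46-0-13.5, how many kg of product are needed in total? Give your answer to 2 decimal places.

Product per hectare = 136.6 / 13.5% = 1011.85 kg.
Total product = 1011.85 × 3.73 = 3774.207 kg.

3774.21 kg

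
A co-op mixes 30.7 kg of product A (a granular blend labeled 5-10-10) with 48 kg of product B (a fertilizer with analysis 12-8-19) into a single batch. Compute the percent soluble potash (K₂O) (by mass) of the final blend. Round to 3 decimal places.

Total mass = 30.7 + 48 = 78.7 kg.
K₂O mass = 10%×30.7 + 19%×48 = 12.19 kg.
% K₂O = 12.19 / 78.7 = 15.4892%.

15.489% K₂O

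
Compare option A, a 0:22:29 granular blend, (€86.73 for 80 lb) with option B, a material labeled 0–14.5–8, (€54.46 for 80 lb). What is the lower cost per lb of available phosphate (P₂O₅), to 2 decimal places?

option A: P₂O₅ per bag = 80 × 22% = 17.6 lb; cost = 86.73 / 17.6 = €4.9278/lb P₂O₅.
option B: P₂O₅ per bag = 80 × 14.5% = 11.6 lb; cost = 54.46 / 11.6 = €4.6948/lb P₂O₅.
option B is cheaper.

€4.69 per lb P₂O₅ (option B)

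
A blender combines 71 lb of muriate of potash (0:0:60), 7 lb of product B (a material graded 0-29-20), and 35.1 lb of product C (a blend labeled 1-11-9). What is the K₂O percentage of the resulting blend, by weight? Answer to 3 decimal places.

41.697% K₂O

Total mass = 71 + 7 + 35.1 = 113.1 lb.
K₂O mass = 60%×71 + 20%×7 + 9%×35.1 = 47.159 lb.
% K₂O = 47.159 / 113.1 = 41.6967%.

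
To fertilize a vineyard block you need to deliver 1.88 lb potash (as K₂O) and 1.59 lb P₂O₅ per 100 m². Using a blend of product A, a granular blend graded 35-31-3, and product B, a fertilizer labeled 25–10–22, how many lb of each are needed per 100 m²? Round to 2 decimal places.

Per-100 m² balance (a = product A, b = product B):
K₂O: 0.03·a + 0.22·b = 1.88
P₂O₅: 0.31·a + 0.1·b = 1.59
From row1: a = (1.88 − 0.22·b) / 0.03.
Into row2: 0.31·(1.88 − 0.22·b)/0.03 + 0.1·b = 1.59 → b = 8.20706, a = 2.4816.

2.48 lb product A, 8.21 lb product B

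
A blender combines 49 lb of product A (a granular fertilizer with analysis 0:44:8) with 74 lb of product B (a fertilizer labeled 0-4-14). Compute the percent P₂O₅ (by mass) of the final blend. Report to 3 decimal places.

19.935% P₂O₅

Total mass = 49 + 74 = 123 lb.
P₂O₅ mass = 44%×49 + 4%×74 = 24.52 lb.
% P₂O₅ = 24.52 / 123 = 19.93496%.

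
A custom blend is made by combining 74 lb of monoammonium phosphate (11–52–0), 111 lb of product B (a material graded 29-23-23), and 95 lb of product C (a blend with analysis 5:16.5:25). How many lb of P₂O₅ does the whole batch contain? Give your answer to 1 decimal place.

79.7 lb P₂O₅

P₂O₅ mass = 52%×74 + 23%×111 + 16.5%×95 = 79.685 lb.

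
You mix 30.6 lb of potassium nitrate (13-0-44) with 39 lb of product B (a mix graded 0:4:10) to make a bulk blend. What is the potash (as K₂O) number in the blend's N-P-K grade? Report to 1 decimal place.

Total mass = 30.6 + 39 = 69.6 lb.
K₂O mass = 44%×30.6 + 10%×39 = 17.364 lb.
% K₂O = 17.364 / 69.6 = 24.9483%.

24.9% K₂O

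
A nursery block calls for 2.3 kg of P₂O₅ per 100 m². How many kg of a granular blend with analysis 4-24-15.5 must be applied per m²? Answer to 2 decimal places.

Product per 100 m² = 2.3 / 24% = 9.58333 kg.
Convert to per m²: 9.58333 × 0.01 = 0.0958333 kg.

0.10 kg of product per sq m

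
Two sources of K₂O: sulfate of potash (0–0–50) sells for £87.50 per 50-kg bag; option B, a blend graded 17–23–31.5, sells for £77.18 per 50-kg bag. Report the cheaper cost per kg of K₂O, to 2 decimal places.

sulfate of potash: K₂O per bag = 50 × 50% = 25 kg; cost = 87.50 / 25 = £3.5000/kg K₂O.
option B: K₂O per bag = 50 × 31.5% = 15.75 kg; cost = 77.18 / 15.75 = £4.9003/kg K₂O.
sulfate of potash is cheaper.

£3.50 per kg K₂O (sulfate of potash)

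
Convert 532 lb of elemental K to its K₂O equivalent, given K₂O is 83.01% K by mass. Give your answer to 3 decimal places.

640.887 lb K₂O

K₂O = 532 / 0.8301 = 640.8866 lb.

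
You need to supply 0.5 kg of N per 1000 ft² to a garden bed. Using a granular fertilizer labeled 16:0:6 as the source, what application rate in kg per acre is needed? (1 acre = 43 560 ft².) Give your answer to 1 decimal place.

Product per 1000 ft² = 0.5 / 16% = 3.125 kg.
Convert to per acre: 3.125 × 43.56 = 136.125 kg.

136.1 kg of product per acre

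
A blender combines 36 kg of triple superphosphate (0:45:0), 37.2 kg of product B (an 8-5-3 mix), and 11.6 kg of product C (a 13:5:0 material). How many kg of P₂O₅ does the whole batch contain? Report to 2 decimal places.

18.64 kg P₂O₅

P₂O₅ mass = 45%×36 + 5%×37.2 + 5%×11.6 = 18.64 kg.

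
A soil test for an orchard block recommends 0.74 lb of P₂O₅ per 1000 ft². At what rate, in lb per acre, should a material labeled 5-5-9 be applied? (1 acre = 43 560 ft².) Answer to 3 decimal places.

644.688 lb of product per acre

Product per 1000 ft² = 0.74 / 5% = 14.8 lb.
Convert to per acre: 14.8 × 43.56 = 644.688 lb.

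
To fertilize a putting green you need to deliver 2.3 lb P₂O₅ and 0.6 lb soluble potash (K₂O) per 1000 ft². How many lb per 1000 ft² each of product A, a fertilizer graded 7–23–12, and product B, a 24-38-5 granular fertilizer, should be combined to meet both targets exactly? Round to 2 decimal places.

Per-1000 ft² balance (a = product A, b = product B):
P₂O₅: 0.23·a + 0.38·b = 2.3
K₂O: 0.12·a + 0.05·b = 0.6
Eliminate b: (row1) − 0.38/0.05·(row2) → -0.682·a = -2.26, so a = 3.31378.
Then b = (0.6 − 0.12·3.31378) / 0.05 = 4.04692.

3.31 lb product A, 4.05 lb product B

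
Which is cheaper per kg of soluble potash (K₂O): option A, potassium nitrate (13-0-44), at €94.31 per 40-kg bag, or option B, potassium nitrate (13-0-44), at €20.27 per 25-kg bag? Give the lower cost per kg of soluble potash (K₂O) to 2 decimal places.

€1.84 per kg K₂O (option B)

option A: K₂O per bag = 40 × 44% = 17.6 kg; cost = 94.31 / 17.6 = €5.3585/kg K₂O.
option B: K₂O per bag = 25 × 44% = 11 kg; cost = 20.27 / 11 = €1.8427/kg K₂O.
option B is cheaper.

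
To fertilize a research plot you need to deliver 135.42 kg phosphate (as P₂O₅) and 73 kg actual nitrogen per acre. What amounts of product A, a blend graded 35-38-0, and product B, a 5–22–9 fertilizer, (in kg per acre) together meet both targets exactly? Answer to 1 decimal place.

160.2 kg product A, 338.9 kg product B

With a, b = kg per acre of product A and product B:
P₂O₅: 0.38·a + 0.22·b = 135.42
N: 0.35·a + 0.05·b = 73
Eliminate a: (row1) − 0.38/0.35·(row2) → 0.165714·b = 56.1629, so b = 338.914.
Back-substitute: a = (135.42 − 0.22·338.914) / 0.38 = 160.155.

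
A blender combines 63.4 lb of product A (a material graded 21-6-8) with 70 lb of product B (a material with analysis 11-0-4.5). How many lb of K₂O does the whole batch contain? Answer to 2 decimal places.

8.22 lb K₂O

K₂O mass = 8%×63.4 + 4.5%×70 = 8.222 lb.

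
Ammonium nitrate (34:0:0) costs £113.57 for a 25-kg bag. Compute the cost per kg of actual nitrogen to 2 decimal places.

£13.36 per kg N

N in bag = 25 × 34% = 8.5 kg.
Cost per kg N = £113.57 / 8.5 = £13.3612.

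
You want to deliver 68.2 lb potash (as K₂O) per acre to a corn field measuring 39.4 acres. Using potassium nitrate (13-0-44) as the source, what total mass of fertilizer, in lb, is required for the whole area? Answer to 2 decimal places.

6107.00 lb

Product per acre = 68.2 / 44% = 155 lb.
Total product = 155 × 39.4 = 6107 lb.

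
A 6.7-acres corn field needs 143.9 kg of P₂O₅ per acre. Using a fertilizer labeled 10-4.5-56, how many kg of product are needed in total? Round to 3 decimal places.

Product per acre = 143.9 / 4.5% = 3197.78 kg.
Total product = 3197.78 × 6.7 = 21425.1111 kg.

21425.111 kg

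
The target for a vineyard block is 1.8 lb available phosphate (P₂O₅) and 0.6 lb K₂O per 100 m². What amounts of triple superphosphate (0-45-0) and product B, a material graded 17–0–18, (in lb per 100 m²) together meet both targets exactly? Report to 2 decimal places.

4.00 lb triple superphosphate, 3.33 lb product B

With a, b = lb per 100 m² of triple superphosphate and product B:
P₂O₅: 0.45·a + 0·b = 1.8
K₂O: 0·a + 0.18·b = 0.6
Solving simultaneously: a = 4, b = 3.33333.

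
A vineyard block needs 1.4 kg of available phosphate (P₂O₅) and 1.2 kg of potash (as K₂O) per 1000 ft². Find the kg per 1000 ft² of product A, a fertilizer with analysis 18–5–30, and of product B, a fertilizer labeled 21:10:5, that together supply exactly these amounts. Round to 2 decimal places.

Let a = kg of product A, b = kg of product B (per 1000 ft²).
P₂O₅: 0.05·a + 0.1·b = 1.4
K₂O: 0.3·a + 0.05·b = 1.2
Eliminate b: (row1) − 0.1/0.05·(row2) → -0.55·a = -1, so a = 1.81818.
Then b = (1.2 − 0.3·1.81818) / 0.05 = 13.0909.

1.82 kg product A, 13.09 kg product B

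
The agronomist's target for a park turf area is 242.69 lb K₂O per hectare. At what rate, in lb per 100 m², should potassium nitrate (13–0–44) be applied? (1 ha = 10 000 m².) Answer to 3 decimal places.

5.516 lb of product per hundred sq m

Product per hectare = 242.69 / 44% = 551.568 lb.
Convert to per 100 m²: 551.568 × 0.01 = 5.51568 lb.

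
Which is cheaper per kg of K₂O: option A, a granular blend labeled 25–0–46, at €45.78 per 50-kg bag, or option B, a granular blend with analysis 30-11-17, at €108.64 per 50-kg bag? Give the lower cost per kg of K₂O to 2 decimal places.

option A: K₂O per bag = 50 × 46% = 23 kg; cost = 45.78 / 23 = €1.9904/kg K₂O.
option B: K₂O per bag = 50 × 17% = 8.5 kg; cost = 108.64 / 8.5 = €12.7812/kg K₂O.
option A is cheaper.

€1.99 per kg K₂O (option A)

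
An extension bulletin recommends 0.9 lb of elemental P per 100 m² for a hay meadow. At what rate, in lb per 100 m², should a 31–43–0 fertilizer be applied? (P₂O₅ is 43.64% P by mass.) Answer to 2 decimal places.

4.80 lb of product per hundred sq m

As P₂O₅: 0.9 / 0.4364 = 2.06233 lb per 100 m².
Product per 100 m² = 2.06233 / 43% = 4.79611 lb.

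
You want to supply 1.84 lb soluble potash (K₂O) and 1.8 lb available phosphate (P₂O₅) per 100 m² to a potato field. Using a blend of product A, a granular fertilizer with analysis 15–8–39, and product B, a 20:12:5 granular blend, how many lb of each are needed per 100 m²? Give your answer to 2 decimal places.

3.06 lb product A, 12.96 lb product B

With a, b = lb per 100 m² of product A and product B:
K₂O: 0.39·a + 0.05·b = 1.84
P₂O₅: 0.08·a + 0.12·b = 1.8
Eliminate a: (row1) − 0.39/0.08·(row2) → -0.535·b = -6.935, so b = 12.9626.
Back-substitute: a = (1.84 − 0.05·12.9626) / 0.39 = 3.05607.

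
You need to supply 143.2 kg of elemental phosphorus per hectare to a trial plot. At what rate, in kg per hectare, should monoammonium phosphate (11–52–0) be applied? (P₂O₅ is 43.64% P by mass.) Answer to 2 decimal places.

As P₂O₅: 143.2 / 0.4364 = 328.139 kg per hectare.
Product per hectare = 328.139 / 52% = 631.037 kg.

631.04 kg of product per hectare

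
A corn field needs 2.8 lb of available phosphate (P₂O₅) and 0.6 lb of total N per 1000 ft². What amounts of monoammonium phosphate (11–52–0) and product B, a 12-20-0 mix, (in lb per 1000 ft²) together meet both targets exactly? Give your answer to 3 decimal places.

Let a = lb of monoammonium phosphate, b = lb of product B (per 1000 ft²).
P₂O₅: 0.52·a + 0.2·b = 2.8
N: 0.11·a + 0.12·b = 0.6
Solving simultaneously: a = 5.34653, b = 0.0990099.

5.347 lb monoammonium phosphate, 0.099 lb product B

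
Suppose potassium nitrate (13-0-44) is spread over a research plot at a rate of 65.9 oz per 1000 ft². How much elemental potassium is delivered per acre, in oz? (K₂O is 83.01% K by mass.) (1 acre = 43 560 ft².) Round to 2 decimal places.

K₂O per 1000 ft² = 65.9 × 44% = 28.996 oz.
Elemental K = 28.996 × 0.8301 = 24.0696 oz per 1000 ft².
Convert to per acre: 24.0696 × 43.56 = 1048.471 oz.

1048.47 oz K per acre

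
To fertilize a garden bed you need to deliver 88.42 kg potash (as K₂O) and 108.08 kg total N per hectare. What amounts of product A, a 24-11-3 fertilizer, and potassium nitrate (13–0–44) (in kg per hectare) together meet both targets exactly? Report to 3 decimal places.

354.578 kg product A, 176.779 kg potassium nitrate

With a, b = kg per hectare of product A and potassium nitrate:
K₂O: 0.03·a + 0.44·b = 88.42
N: 0.24·a + 0.13·b = 108.08
From row1: a = (88.42 − 0.44·b) / 0.03.
Into row2: 0.24·(88.42 − 0.44·b)/0.03 + 0.13·b = 108.08 → b = 176.7788, a = 354.5782.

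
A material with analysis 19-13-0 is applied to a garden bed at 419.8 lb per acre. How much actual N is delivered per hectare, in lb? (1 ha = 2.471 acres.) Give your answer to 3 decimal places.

nitrogen per acre = 419.8 × 19% = 79.762 lb.
Convert to per hectare: 79.762 × 2.471 = 197.0919 lb.

197.092 lb N per hectare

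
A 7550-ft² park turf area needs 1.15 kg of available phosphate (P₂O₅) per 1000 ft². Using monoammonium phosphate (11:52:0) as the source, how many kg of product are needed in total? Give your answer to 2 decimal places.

Product per 1000 ft² = 1.15 / 52% = 2.21154 kg.
Total product = 2.21154 × 7550 / 1000 = 16.6971 kg.

16.70 kg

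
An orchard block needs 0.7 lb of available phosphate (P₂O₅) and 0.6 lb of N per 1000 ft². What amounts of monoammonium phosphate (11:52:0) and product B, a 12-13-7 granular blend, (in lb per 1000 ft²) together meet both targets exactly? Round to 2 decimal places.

Per-1000 ft² balance (a = monoammonium phosphate, b = product B):
P₂O₅: 0.52·a + 0.13·b = 0.7
N: 0.11·a + 0.12·b = 0.6
From row1: a = (0.7 − 0.13·b) / 0.52.
Into row2: 0.11·(0.7 − 0.13·b)/0.52 + 0.12·b = 0.6 → b = 4.88565, a = 0.12474.

0.12 lb monoammonium phosphate, 4.89 lb product B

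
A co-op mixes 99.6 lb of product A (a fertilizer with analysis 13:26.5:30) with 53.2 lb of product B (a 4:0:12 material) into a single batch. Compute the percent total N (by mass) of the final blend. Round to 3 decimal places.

Total mass = 99.6 + 53.2 = 152.8 lb.
N mass = 13%×99.6 + 4%×53.2 = 15.076 lb.
% N = 15.076 / 152.8 = 9.86649%.

9.866% N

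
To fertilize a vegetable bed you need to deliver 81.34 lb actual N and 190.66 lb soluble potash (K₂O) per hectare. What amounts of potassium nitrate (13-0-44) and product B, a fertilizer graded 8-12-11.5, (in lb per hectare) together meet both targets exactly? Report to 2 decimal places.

With a, b = lb per hectare of potassium nitrate and product B:
N: 0.13·a + 0.08·b = 81.34
K₂O: 0.44·a + 0.115·b = 190.66
Eliminate b: (row1) − 0.08/0.115·(row2) → -0.176087·a = -51.293, so a = 291.294.
Then b = (190.66 − 0.44·291.294) / 0.115 = 543.398.

291.29 lb potassium nitrate, 543.40 lb product B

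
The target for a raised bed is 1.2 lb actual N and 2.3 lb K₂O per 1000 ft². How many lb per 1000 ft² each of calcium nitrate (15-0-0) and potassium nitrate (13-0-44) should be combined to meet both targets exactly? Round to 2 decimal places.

With a, b = lb per 1000 ft² of calcium nitrate and potassium nitrate:
N: 0.15·a + 0.13·b = 1.2
K₂O: 0·a + 0.44·b = 2.3
Solving simultaneously: a = 3.4697, b = 5.22727.

3.47 lb calcium nitrate, 5.23 lb potassium nitrate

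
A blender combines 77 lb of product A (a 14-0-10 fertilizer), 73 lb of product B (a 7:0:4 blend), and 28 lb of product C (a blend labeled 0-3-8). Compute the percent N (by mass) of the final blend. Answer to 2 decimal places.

Total mass = 77 + 73 + 28 = 178 lb.
N mass = 14%×77 + 7%×73 + 0%×28 = 15.89 lb.
% N = 15.89 / 178 = 8.92697%.

8.93% N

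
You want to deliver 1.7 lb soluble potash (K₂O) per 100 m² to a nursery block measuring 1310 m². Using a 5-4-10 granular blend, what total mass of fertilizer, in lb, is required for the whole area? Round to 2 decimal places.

222.70 lb

Product per 100 m² = 1.7 / 10% = 17 lb.
Total product = 17 × 1310 / 100 = 222.7 lb.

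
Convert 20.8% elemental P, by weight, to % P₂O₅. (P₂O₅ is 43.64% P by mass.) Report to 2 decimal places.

47.66% P₂O₅

%P₂O₅ = 20.8 / 0.4364 = 47.6627%.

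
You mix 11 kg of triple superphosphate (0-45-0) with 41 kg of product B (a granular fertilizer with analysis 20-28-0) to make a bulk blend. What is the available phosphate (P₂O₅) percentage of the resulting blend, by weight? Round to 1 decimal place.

Total mass = 11 + 41 = 52 kg.
P₂O₅ mass = 45%×11 + 28%×41 = 16.43 kg.
% P₂O₅ = 16.43 / 52 = 31.5962%.

31.6% P₂O₅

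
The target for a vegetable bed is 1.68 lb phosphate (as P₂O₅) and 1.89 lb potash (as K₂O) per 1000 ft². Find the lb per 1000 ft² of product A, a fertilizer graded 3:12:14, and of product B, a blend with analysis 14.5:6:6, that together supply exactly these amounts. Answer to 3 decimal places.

With a, b = lb per 1000 ft² of product A and product B:
P₂O₅: 0.12·a + 0.06·b = 1.68
K₂O: 0.14·a + 0.06·b = 1.89
Solving simultaneously: a = 10.5, b = 7.

10.500 lb product A, 7.000 lb product B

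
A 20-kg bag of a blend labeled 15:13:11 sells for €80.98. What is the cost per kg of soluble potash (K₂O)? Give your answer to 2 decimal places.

€36.81 per kg K₂O

K₂O in bag = 20 × 11% = 2.2 kg.
Cost per kg K₂O = €80.98 / 2.2 = €36.8091.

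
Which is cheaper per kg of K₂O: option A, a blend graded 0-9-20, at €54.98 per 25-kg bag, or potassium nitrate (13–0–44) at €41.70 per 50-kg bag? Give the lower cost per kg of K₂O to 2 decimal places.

€1.90 per kg K₂O (potassium nitrate)

option A: K₂O per bag = 25 × 20% = 5 kg; cost = 54.98 / 5 = €10.9960/kg K₂O.
potassium nitrate: K₂O per bag = 50 × 44% = 22 kg; cost = 41.70 / 22 = €1.8955/kg K₂O.
potassium nitrate is cheaper.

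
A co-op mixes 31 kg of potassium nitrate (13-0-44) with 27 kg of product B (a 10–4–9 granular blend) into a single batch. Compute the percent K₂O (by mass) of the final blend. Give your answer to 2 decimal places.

Total mass = 31 + 27 = 58 kg.
K₂O mass = 44%×31 + 9%×27 = 16.07 kg.
% K₂O = 16.07 / 58 = 27.7069%.

27.71% K₂O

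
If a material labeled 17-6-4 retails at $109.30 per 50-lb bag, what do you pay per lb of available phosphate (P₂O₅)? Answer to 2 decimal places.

P₂O₅ in bag = 50 × 6% = 3 lb.
Cost per lb P₂O₅ = $109.30 / 3 = $36.4333.

$36.43 per lb P₂O₅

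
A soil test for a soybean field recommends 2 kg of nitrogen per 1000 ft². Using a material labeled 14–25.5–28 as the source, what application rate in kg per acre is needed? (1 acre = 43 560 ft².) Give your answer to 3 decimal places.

Product per 1000 ft² = 2 / 14% = 14.2857 kg.
Convert to per acre: 14.2857 × 43.56 = 622.2857 kg.

622.286 kg of product per acre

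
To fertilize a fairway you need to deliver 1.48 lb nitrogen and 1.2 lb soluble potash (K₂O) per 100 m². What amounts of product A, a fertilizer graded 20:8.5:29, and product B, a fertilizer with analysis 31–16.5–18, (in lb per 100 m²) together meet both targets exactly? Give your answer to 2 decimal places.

With a, b = lb per 100 m² of product A and product B:
N: 0.2·a + 0.31·b = 1.48
K₂O: 0.29·a + 0.18·b = 1.2
Eliminate a: (row1) − 0.2/0.29·(row2) → 0.185862·b = 0.652414, so b = 3.5102.
Back-substitute: a = (1.48 − 0.31·3.5102) / 0.2 = 1.95918.

1.96 lb product A, 3.51 lb product B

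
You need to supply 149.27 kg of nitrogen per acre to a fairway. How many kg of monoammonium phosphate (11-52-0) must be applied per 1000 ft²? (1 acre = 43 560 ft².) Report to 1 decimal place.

Product per acre = 149.27 / 11% = 1357 kg.
Convert to per 1000 ft²: 1357 × 0.0229568 = 31.1524 kg.

31.2 kg of product per thousand sq ft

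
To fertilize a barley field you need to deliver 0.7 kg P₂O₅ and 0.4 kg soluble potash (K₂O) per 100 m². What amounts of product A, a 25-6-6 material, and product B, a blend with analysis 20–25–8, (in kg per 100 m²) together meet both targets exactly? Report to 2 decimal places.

4.31 kg product A, 1.76 kg product B

Per-100 m² balance (a = product A, b = product B):
P₂O₅: 0.06·a + 0.25·b = 0.7
K₂O: 0.06·a + 0.08·b = 0.4
Eliminate a: (row1) − 0.06/0.06·(row2) → 0.17·b = 0.3, so b = 1.76471.
Back-substitute: a = (0.7 − 0.25·1.76471) / 0.06 = 4.31373.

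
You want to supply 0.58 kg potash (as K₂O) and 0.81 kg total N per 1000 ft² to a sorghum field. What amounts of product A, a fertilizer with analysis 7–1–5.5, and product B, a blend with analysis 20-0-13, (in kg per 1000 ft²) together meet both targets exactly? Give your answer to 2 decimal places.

5.63 kg product A, 2.08 kg product B

Let a = kg of product A, b = kg of product B (per 1000 ft²).
K₂O: 0.055·a + 0.13·b = 0.58
N: 0.07·a + 0.2·b = 0.81
Eliminate a: (row1) − 0.055/0.07·(row2) → -0.0271429·b = -0.0564286, so b = 2.07895.
Back-substitute: a = (0.58 − 0.13·2.07895) / 0.055 = 5.63158.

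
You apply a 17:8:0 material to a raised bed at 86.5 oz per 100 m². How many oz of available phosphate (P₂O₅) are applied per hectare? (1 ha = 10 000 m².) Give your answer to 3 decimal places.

692.000 oz P₂O₅ per hectare

P₂O₅ per 100 m² = 86.5 × 8% = 6.92 oz.
Convert to per hectare: 6.92 × 100 = 692 oz.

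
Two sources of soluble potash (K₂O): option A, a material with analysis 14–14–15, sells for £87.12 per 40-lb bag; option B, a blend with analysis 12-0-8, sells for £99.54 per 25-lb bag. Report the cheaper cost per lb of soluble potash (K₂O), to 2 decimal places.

option A: K₂O per bag = 40 × 15% = 6 lb; cost = 87.12 / 6 = £14.5200/lb K₂O.
option B: K₂O per bag = 25 × 8% = 2 lb; cost = 99.54 / 2 = £49.7700/lb K₂O.
option A is cheaper.

£14.52 per lb K₂O (option A)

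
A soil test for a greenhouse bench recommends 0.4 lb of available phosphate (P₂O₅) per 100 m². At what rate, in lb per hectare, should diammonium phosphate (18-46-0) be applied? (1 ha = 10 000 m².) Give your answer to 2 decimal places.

Product per 100 m² = 0.4 / 46% = 0.869565 lb.
Convert to per hectare: 0.869565 × 100 = 86.9565 lb.

86.96 lb of product per hectare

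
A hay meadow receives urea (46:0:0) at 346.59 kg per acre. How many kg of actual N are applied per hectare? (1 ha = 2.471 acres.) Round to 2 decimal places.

393.95 kg N per hectare

nitrogen per acre = 346.59 × 46% = 159.431 kg.
Convert to per hectare: 159.431 × 2.471 = 393.95499 kg.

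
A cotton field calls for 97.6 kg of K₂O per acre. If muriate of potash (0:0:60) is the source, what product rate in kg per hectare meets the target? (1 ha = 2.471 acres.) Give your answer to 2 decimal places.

Product per acre = 97.6 / 60% = 162.667 kg.
Convert to per hectare: 162.667 × 2.471 = 401.949 kg.

401.95 kg of product per hectare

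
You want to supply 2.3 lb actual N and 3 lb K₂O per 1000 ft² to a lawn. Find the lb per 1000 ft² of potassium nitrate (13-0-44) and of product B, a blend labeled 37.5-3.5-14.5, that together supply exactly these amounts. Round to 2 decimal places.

5.42 lb potassium nitrate, 4.26 lb product B

Let a = lb of potassium nitrate, b = lb of product B (per 1000 ft²).
N: 0.13·a + 0.375·b = 2.3
K₂O: 0.44·a + 0.145·b = 3
Eliminate b: (row1) − 0.375/0.145·(row2) → -1.00793·a = -5.45862, so a = 5.41567.
Then b = (3 − 0.44·5.41567) / 0.145 = 4.2559.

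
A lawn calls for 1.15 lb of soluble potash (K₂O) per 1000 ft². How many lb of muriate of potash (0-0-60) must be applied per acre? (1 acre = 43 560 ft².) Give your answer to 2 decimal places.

83.49 lb of product per acre

Product per 1000 ft² = 1.15 / 60% = 1.91667 lb.
Convert to per acre: 1.91667 × 43.56 = 83.49 lb.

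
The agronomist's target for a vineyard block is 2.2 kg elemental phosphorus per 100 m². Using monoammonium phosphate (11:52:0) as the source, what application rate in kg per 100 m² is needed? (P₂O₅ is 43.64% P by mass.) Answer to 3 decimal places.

9.695 kg of product per hundred sq m

As P₂O₅: 2.2 / 0.4364 = 5.04125 kg per 100 m².
Product per 100 m² = 5.04125 / 52% = 9.6947 kg.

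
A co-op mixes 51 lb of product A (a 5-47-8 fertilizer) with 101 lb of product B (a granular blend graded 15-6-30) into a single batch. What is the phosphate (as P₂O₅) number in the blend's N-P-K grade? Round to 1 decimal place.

Total mass = 51 + 101 = 152 lb.
P₂O₅ mass = 47%×51 + 6%×101 = 30.03 lb.
% P₂O₅ = 30.03 / 152 = 19.7566%.

19.8% P₂O₅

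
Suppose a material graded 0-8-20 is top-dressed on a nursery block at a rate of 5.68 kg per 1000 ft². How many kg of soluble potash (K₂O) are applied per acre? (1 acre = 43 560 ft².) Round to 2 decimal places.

K₂O per 1000 ft² = 5.68 × 20% = 1.136 kg.
Convert to per acre: 1.136 × 43.56 = 49.4842 kg.

49.48 kg K₂O per acre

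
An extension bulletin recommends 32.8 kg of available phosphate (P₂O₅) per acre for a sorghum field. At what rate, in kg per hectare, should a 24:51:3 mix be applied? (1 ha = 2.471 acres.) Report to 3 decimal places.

158.919 kg of product per hectare

Product per acre = 32.8 / 51% = 64.3137 kg.
Convert to per hectare: 64.3137 × 2.471 = 158.9192 kg.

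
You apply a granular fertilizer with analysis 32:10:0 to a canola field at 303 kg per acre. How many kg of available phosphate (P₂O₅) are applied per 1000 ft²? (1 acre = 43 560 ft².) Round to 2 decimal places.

0.70 kg P₂O₅ per thousand sq ft

P₂O₅ per acre = 303 × 10% = 30.3 kg.
Convert to per 1000 ft²: 30.3 × 0.0229568 = 0.695592 kg.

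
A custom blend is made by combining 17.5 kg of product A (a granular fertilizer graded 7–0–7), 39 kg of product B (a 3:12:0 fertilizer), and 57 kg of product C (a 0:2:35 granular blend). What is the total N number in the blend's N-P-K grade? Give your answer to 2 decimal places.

Total mass = 17.5 + 39 + 57 = 113.5 kg.
N mass = 7%×17.5 + 3%×39 + 0%×57 = 2.395 kg.
% N = 2.395 / 113.5 = 2.11013%.

2.11% N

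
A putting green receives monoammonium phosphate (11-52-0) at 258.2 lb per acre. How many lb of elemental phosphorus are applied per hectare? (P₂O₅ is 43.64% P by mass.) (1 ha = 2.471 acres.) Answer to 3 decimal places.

P₂O₅ per acre = 258.2 × 52% = 134.264 lb.
Elemental P = 134.264 × 0.4364 = 58.5928 lb per acre.
Convert to per hectare: 58.5928 × 2.471 = 144.7828 lb.

144.783 lb P per hectare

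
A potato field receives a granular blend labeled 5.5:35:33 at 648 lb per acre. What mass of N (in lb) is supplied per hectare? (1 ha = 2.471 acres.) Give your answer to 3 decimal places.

nitrogen per acre = 648 × 5.5% = 35.64 lb.
Convert to per hectare: 35.64 × 2.471 = 88.0664 lb.

88.066 lb N per hectare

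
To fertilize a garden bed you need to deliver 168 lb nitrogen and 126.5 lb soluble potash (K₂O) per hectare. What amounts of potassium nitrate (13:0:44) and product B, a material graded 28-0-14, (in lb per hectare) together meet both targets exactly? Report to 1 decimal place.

113.3 lb potassium nitrate, 547.4 lb product B

Per-hectare balance (a = potassium nitrate, b = product B):
N: 0.13·a + 0.28·b = 168
K₂O: 0.44·a + 0.14·b = 126.5
Solving simultaneously: a = 113.333, b = 547.381.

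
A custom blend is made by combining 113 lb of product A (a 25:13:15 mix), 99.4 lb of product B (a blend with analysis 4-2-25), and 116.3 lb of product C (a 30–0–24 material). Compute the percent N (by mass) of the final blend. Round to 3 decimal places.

Total mass = 113 + 99.4 + 116.3 = 328.7 lb.
N mass = 25%×113 + 4%×99.4 + 30%×116.3 = 67.116 lb.
% N = 67.116 / 328.7 = 20.4186%.

20.419% N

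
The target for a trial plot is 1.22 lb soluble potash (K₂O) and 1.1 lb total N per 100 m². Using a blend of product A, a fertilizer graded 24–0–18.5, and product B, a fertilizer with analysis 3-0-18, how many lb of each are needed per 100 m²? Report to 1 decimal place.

Let a = lb of product A, b = lb of product B (per 100 m²).
K₂O: 0.185·a + 0.18·b = 1.22
N: 0.24·a + 0.03·b = 1.1
Eliminate b: (row1) − 0.18/0.03·(row2) → -1.255·a = -5.38, so a = 4.28685.
Then b = (1.1 − 0.24·4.28685) / 0.03 = 2.37185.

4.3 lb product A, 2.4 lb product B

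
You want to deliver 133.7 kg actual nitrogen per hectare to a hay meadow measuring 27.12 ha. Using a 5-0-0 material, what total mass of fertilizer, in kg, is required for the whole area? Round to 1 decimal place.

Product per hectare = 133.7 / 5% = 2674 kg.
Total product = 2674 × 27.12 = 72518.88 kg.

72518.9 kg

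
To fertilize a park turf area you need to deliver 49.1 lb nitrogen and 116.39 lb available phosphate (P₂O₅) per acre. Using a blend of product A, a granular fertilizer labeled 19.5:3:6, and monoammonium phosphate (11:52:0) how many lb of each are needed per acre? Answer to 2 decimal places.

Let a = lb of product A, b = lb of monoammonium phosphate (per acre).
N: 0.195·a + 0.11·b = 49.1
P₂O₅: 0.03·a + 0.52·b = 116.39
Eliminate b: (row1) − 0.11/0.52·(row2) → 0.188654·a = 24.479, so a = 129.756.
Then b = (116.39 − 0.03·129.756) / 0.52 = 216.341.

129.76 lb product A, 216.34 lb monoammonium phosphate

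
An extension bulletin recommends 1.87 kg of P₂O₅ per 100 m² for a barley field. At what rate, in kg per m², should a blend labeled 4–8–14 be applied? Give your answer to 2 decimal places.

0.23 kg of product per sq m

Product per 100 m² = 1.87 / 8% = 23.375 kg.
Convert to per m²: 23.375 × 0.01 = 0.23375 kg.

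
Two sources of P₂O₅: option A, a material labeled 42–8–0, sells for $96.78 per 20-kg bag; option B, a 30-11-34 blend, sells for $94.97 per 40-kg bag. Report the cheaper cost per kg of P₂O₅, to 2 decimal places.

option A: P₂O₅ per bag = 20 × 8% = 1.6 kg; cost = 96.78 / 1.6 = $60.4875/kg P₂O₅.
option B: P₂O₅ per bag = 40 × 11% = 4.4 kg; cost = 94.97 / 4.4 = $21.5841/kg P₂O₅.
option B is cheaper.

$21.58 per kg P₂O₅ (option B)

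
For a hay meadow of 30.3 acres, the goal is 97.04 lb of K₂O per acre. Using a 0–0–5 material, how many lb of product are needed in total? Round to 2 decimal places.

Product per acre = 97.04 / 5% = 1940.8 lb.
Total product = 1940.8 × 30.3 = 58806.24 lb.

58806.24 lb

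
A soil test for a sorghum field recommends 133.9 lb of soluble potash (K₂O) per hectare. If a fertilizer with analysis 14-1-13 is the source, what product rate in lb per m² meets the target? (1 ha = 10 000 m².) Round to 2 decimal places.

Product per hectare = 133.9 / 13% = 1030 lb.
Convert to per m²: 1030 × 0.0001 = 0.103 lb.

0.10 lb of product per sq m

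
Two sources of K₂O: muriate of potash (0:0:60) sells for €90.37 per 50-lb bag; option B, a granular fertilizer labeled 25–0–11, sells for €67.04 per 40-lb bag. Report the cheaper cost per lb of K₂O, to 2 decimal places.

€3.01 per lb K₂O (muriate of potash)

muriate of potash: K₂O per bag = 50 × 60% = 30 lb; cost = 90.37 / 30 = €3.0123/lb K₂O.
option B: K₂O per bag = 40 × 11% = 4.4 lb; cost = 67.04 / 4.4 = €15.2364/lb K₂O.
muriate of potash is cheaper.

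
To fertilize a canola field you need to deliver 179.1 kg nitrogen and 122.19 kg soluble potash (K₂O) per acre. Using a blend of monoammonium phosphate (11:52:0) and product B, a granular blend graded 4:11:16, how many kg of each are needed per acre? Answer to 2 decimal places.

1350.48 kg monoammonium phosphate, 763.69 kg product B

Per-acre balance (a = monoammonium phosphate, b = product B):
N: 0.11·a + 0.04·b = 179.1
K₂O: 0·a + 0.16·b = 122.19
Solving simultaneously: a = 1350.477, b = 763.687.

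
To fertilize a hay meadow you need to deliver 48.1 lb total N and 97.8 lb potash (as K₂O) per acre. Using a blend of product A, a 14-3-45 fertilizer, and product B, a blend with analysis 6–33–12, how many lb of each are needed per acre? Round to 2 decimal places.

9.41 lb product A, 779.71 lb product B

Let a = lb of product A, b = lb of product B (per acre).
N: 0.14·a + 0.06·b = 48.1
K₂O: 0.45·a + 0.12·b = 97.8
Solving simultaneously: a = 9.41176, b = 779.706.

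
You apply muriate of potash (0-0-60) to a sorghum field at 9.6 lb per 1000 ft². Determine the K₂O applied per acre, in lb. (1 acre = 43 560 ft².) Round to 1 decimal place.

K₂O per 1000 ft² = 9.6 × 60% = 5.76 lb.
Convert to per acre: 5.76 × 43.56 = 250.906 lb.

250.9 lb K₂O per acre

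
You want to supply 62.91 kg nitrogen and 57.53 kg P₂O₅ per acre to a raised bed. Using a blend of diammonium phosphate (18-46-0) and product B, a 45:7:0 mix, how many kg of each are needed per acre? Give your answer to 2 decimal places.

With a, b = kg per acre of diammonium phosphate and product B:
N: 0.18·a + 0.45·b = 62.91
P₂O₅: 0.46·a + 0.07·b = 57.53
From row1: a = (62.91 − 0.45·b) / 0.18.
Into row2: 0.46·(62.91 − 0.45·b)/0.18 + 0.07·b = 57.53 → b = 95.5926, a = 110.519.

110.52 kg diammonium phosphate, 95.59 kg product B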